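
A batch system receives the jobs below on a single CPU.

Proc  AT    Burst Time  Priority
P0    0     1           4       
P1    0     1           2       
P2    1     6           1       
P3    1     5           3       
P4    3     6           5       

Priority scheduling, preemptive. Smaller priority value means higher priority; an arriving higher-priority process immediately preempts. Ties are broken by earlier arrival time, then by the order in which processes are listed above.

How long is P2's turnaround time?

6

Schedule: | P1 0-1 | P2 1-7 | P3 7-12 | P0 12-13 | P4 13-19 |
Completion: P0=13  P1=1  P2=7  P3=12  P4=19
Turnaround (C−A): P0=13  P1=1  P2=6  P3=11  P4=16
Turnaround(P2) = completion − arrival = 7 − 1 = 6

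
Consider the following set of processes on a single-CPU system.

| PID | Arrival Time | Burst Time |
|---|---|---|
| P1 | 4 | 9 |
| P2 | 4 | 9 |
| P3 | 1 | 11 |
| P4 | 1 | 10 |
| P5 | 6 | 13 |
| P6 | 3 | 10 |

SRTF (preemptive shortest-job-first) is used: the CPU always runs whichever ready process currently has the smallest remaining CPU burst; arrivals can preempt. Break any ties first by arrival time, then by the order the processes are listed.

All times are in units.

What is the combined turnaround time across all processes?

193

Timeline: | idle 0-1 | P4 1-11 | P1 11-20 | P2 20-29 | P6 29-39 | P3 39-50 | P5 50-63 |
Completion: P1=20  P2=29  P3=50  P4=11  P5=63  P6=39
Turnaround = completion − arrival: P1=16, P2=25, P3=49, P4=10, P5=57, P6=36
Total turnaround = 16 + 25 + 49 + 10 + 57 + 36 = 193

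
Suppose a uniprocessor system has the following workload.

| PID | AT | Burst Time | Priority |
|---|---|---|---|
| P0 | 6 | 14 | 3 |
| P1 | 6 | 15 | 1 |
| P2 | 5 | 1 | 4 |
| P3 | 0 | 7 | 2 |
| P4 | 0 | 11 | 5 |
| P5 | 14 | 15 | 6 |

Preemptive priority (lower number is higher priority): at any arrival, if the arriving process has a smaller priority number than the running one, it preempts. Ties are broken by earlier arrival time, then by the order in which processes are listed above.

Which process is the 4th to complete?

P2

Schedule: | P3 0-6 | P1 6-21 | P3 21-22 | P0 22-36 | P2 36-37 | P4 37-48 | P5 48-63 |
Completion: P0=36  P1=21  P2=37  P3=22  P4=48  P5=63
Finish order: P1 → P3 → P0 → P2 → P4 → P5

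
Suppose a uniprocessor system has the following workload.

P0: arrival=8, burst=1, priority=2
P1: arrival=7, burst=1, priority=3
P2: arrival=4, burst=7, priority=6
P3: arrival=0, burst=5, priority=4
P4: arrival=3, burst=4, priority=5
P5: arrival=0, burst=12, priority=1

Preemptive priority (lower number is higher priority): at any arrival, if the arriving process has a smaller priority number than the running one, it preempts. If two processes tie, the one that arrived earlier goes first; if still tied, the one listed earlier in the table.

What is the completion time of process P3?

19

Schedule: | P5 0-12 | P0 12-13 | P1 13-14 | P3 14-19 | P4 19-23 | P2 23-30 |
Completion: P0=13  P1=14  P2=30  P3=19  P4=23  P5=12
Turnaround (C−A): P0=5  P1=7  P2=26  P3=19  P4=20  P5=12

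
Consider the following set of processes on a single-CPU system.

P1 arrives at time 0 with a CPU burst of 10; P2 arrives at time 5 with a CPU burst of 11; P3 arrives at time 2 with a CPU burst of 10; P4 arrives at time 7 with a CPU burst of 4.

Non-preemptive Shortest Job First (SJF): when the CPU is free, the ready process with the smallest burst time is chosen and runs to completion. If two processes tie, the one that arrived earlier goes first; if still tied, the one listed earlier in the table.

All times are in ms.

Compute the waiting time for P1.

0

Gantt: | P1 0-10 | P4 10-14 | P3 14-24 | P2 24-35 |
Completion: P1=10  P2=35  P3=24  P4=14
Turnaround (C−A): P1=10  P2=30  P3=22  P4=7
Waiting(P1) = turnaround − burst = 10 − 10 = 0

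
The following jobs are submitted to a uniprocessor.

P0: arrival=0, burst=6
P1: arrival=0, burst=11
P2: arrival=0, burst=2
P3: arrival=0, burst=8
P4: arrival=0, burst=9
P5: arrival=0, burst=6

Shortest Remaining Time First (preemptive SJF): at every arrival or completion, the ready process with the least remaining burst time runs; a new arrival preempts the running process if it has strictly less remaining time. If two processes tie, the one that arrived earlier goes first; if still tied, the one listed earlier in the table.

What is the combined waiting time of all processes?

77

Timeline: | P2 0-2 | P0 2-8 | P5 8-14 | P3 14-22 | P4 22-31 | P1 31-42 |
Completion: P0=8  P1=42  P2=2  P3=22  P4=31  P5=14
Turnaround (C−A): P0=8  P1=42  P2=2  P3=22  P4=31  P5=14
Waiting = turnaround − burst: P0=2, P1=31, P2=0, P3=14, P4=22, P5=8
Total waiting = 2 + 31 + 0 + 14 + 22 + 8 = 77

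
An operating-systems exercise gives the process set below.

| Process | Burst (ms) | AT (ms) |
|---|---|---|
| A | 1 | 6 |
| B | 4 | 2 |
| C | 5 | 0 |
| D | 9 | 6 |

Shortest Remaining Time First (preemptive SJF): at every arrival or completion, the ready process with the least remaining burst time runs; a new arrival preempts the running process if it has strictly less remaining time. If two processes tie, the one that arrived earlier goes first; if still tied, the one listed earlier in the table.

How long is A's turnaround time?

Gantt: | C 0-5 | B 5-6 | A 6-7 | B 7-10 | D 10-19 |
Completion: A=7  B=10  C=5  D=19
Turnaround (C−A): A=1  B=8  C=5  D=13
Turnaround(A) = completion − arrival = 7 − 6 = 1

1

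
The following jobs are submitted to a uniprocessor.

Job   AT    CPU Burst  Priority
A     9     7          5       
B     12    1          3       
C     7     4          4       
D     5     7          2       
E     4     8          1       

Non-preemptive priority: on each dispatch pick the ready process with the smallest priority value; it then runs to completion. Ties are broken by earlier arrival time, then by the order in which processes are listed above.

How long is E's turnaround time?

Schedule: | idle 0-4 | E 4-12 | D 12-19 | B 19-20 | C 20-24 | A 24-31 |
Completion: A=31  B=20  C=24  D=19  E=12
Turnaround (C−A): A=22  B=8  C=17  D=14  E=8
Turnaround(E) = completion − arrival = 12 − 4 = 8

8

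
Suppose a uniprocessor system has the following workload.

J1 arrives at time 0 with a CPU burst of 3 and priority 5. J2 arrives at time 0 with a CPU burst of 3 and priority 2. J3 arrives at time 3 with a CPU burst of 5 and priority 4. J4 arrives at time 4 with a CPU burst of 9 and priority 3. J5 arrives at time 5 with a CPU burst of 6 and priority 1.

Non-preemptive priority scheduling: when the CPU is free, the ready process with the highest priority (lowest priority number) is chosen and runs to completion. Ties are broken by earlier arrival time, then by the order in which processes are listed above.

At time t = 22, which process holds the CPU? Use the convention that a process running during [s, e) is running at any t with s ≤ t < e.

J4

Schedule: | J2 0-3 | J3 3-8 | J5 8-14 | J4 14-23 | J1 23-26 |
Completion: J1=26  J2=3  J3=8  J4=23  J5=14
Turnaround (C−A): J1=26  J2=3  J3=5  J4=19  J5=9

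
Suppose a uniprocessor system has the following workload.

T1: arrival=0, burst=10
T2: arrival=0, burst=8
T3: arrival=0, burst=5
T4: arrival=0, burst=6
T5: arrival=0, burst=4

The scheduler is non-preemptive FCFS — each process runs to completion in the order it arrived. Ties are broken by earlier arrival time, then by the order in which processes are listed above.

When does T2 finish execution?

18

Gantt: | T1 0-10 | T2 10-18 | T3 18-23 | T4 23-29 | T5 29-33 |
Completion: T1=10  T2=18  T3=23  T4=29  T5=33
Turnaround (C−A): T1=10  T2=18  T3=23  T4=29  T5=33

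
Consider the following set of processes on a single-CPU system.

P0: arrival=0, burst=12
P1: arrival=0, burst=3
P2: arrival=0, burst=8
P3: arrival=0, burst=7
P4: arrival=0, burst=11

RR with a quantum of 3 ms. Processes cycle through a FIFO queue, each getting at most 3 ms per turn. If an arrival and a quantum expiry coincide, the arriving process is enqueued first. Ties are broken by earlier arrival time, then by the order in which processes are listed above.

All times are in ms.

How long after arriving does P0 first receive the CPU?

Timeline: | P0 0-3 | P1 3-6 | P2 6-9 | P3 9-12 | P4 12-15 | P0 15-18 | P2 18-21 | P3 21-24 | P4 24-27 | P0 27-30 | P2 30-32 | P3 32-33 | P4 33-36 | P0 36-39 | P4 39-41 |
Completion: P0=39  P1=6  P2=32  P3=33  P4=41
Turnaround (C−A): P0=39  P1=6  P2=32  P3=33  P4=41
Response(P0) = first start − arrival = 0 − 0 = 0

0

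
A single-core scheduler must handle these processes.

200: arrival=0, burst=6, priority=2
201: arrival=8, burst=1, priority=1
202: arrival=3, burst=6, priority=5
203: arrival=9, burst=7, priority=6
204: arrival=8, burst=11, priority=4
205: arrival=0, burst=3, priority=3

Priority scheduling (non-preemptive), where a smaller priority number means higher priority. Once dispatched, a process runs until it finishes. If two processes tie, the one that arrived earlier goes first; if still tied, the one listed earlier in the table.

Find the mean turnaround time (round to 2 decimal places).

Schedule: | 200 0-6 | 205 6-9 | 201 9-10 | 204 10-21 | 202 21-27 | 203 27-34 |
Completion: 200=6  201=10  202=27  203=34  204=21  205=9
Turnaround (C−A): 200=6  201=2  202=24  203=25  204=13  205=9
Turnaround times: 200=6, 201=2, 202=24, 203=25, 204=13, 205=9
Average turnaround = (6+2+24+25+13+9) / 6 = 79/6 = 13.17

13.17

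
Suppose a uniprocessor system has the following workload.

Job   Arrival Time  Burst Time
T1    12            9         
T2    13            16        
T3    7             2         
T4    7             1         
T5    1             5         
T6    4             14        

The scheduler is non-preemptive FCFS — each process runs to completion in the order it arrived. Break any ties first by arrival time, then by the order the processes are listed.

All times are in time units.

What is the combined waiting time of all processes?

Schedule: | idle 0-1 | T5 1-6 | T6 6-20 | T3 20-22 | T4 22-23 | T1 23-32 | T2 32-48 |
Completion: T1=32  T2=48  T3=22  T4=23  T5=6  T6=20
Turnaround (C−A): T1=20  T2=35  T3=15  T4=16  T5=5  T6=16
Waiting = turnaround − burst: T1=11, T2=19, T3=13, T4=15, T5=0, T6=2
Total waiting = 11 + 19 + 13 + 15 + 0 + 2 = 60

60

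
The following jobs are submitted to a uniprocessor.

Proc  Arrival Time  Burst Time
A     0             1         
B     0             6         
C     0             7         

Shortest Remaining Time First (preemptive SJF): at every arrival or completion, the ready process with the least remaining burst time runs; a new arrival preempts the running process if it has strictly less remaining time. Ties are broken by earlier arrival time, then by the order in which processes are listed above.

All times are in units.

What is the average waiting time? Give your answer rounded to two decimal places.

2.67

Timeline: | A 0-1 | B 1-7 | C 7-14 |
Completion: A=1  B=7  C=14
Turnaround (C−A): A=1  B=7  C=14
Waiting times: A=0, B=1, C=7
Average waiting = (0+1+7) / 3 = 8/3 = 2.67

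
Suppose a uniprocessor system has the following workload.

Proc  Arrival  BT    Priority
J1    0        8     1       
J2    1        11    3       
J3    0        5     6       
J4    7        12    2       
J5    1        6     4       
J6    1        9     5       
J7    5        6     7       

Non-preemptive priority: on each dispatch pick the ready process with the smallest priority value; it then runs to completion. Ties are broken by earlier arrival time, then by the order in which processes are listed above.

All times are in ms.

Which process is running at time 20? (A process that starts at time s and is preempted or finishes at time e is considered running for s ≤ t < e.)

Timeline: | J1 0-8 | J4 8-20 | J2 20-31 | J5 31-37 | J6 37-46 | J3 46-51 | J7 51-57 |
Completion: J1=8  J2=31  J3=51  J4=20  J5=37  J6=46  J7=57
Turnaround (C−A): J1=8  J2=30  J3=51  J4=13  J5=36  J6=45  J7=52

J2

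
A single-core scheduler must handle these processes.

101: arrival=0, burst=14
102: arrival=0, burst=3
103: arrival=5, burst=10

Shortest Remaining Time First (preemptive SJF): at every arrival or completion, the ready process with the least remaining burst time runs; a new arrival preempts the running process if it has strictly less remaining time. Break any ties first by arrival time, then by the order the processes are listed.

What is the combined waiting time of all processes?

Gantt: | 102 0-3 | 101 3-5 | 103 5-15 | 101 15-27 |
Completion: 101=27  102=3  103=15
Turnaround (C−A): 101=27  102=3  103=10
Waiting = turnaround − burst: 101=13, 102=0, 103=0
Total waiting = 13 + 0 + 0 = 13

13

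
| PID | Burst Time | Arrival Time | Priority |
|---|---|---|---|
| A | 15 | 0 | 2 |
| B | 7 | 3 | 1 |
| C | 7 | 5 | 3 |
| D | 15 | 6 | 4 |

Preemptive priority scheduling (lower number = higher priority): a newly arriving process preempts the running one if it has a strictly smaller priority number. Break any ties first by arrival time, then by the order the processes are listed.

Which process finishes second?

Timeline: | A 0-3 | B 3-10 | A 10-22 | C 22-29 | D 29-44 |
Completion: A=22  B=10  C=29  D=44
Turnaround (C−A): A=22  B=7  C=24  D=38
Finish order: B → A → C → D

A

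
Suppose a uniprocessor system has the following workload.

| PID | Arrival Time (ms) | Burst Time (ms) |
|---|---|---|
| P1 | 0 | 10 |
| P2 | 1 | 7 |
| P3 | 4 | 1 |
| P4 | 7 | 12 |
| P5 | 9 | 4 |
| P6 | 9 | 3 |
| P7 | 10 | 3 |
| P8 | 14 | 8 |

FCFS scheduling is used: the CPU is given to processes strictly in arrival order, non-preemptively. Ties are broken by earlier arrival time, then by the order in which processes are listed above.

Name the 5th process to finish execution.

Timeline: | P1 0-10 | P2 10-17 | P3 17-18 | P4 18-30 | P5 30-34 | P6 34-37 | P7 37-40 | P8 40-48 |
Completion: P1=10  P2=17  P3=18  P4=30  P5=34  P6=37  P7=40  P8=48
Turnaround (C−A): P1=10  P2=16  P3=14  P4=23  P5=25  P6=28  P7=30  P8=34
Finish order: P1 → P2 → P3 → P4 → P5 → P6 → P7 → P8

P5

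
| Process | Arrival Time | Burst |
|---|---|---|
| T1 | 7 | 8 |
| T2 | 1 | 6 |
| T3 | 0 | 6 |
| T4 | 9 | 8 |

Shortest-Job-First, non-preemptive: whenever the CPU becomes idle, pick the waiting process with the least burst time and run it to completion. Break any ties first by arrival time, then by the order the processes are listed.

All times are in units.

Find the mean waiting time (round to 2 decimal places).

5.25

Gantt: | T3 0-6 | T2 6-12 | T1 12-20 | T4 20-28 |
Completion: T1=20  T2=12  T3=6  T4=28
Turnaround (C−A): T1=13  T2=11  T3=6  T4=19
Waiting times: T1=5, T2=5, T3=0, T4=11
Average waiting = (5+5+0+11) / 4 = 21/4 = 5.25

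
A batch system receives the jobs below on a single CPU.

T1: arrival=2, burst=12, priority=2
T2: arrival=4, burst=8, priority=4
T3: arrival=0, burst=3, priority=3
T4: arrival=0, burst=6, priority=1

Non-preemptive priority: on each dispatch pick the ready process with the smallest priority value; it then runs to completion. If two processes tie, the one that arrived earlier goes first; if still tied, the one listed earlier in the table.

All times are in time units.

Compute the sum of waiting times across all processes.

Schedule: | T4 0-6 | T1 6-18 | T3 18-21 | T2 21-29 |
Completion: T1=18  T2=29  T3=21  T4=6
Waiting = turnaround − burst: T1=4, T2=17, T3=18, T4=0
Total waiting = 4 + 17 + 18 + 0 = 39

39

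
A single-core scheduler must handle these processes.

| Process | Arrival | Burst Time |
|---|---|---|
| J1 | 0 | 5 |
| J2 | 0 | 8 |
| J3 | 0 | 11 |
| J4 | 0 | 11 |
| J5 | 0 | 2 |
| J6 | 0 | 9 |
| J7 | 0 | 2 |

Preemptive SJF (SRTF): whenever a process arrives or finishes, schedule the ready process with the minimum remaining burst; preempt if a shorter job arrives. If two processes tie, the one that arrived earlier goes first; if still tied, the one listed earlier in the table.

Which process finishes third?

Schedule: | J5 0-2 | J7 2-4 | J1 4-9 | J2 9-17 | J6 17-26 | J3 26-37 | J4 37-48 |
Completion: J1=9  J2=17  J3=37  J4=48  J5=2  J6=26  J7=4
Turnaround (C−A): J1=9  J2=17  J3=37  J4=48  J5=2  J6=26  J7=4
Finish order: J5 → J7 → J1 → J2 → J6 → J3 → J4

J1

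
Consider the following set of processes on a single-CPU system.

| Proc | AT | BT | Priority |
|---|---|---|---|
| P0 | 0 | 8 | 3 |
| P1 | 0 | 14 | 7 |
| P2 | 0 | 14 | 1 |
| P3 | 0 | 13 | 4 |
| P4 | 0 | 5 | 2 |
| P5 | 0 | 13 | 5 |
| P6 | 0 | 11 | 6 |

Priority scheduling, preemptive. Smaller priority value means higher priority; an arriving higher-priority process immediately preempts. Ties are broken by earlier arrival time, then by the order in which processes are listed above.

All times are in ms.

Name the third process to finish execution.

Gantt: | P2 0-14 | P4 14-19 | P0 19-27 | P3 27-40 | P5 40-53 | P6 53-64 | P1 64-78 |
Completion: P0=27  P1=78  P2=14  P3=40  P4=19  P5=53  P6=64
Turnaround (C−A): P0=27  P1=78  P2=14  P3=40  P4=19  P5=53  P6=64
Finish order: P2 → P4 → P0 → P3 → P5 → P6 → P1

P0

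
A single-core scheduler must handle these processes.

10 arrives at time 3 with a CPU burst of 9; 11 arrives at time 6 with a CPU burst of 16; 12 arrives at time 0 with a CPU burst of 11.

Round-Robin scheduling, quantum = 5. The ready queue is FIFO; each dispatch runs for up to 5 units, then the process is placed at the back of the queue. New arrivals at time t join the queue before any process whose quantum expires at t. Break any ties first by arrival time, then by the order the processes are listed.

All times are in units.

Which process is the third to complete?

Schedule: | 12 0-5 | 10 5-10 | 12 10-15 | 11 15-20 | 10 20-24 | 12 24-25 | 11 25-36 |
Completion: 10=24  11=36  12=25
Finish order: 10 → 12 → 11

11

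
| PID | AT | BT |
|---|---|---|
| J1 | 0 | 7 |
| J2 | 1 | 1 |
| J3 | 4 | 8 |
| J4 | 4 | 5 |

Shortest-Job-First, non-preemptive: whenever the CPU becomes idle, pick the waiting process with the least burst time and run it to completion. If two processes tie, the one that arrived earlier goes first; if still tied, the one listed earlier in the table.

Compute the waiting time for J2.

6

Timeline: | J1 0-7 | J2 7-8 | J4 8-13 | J3 13-21 |
Completion: J1=7  J2=8  J3=21  J4=13
Waiting(J2) = turnaround − burst = 7 − 1 = 6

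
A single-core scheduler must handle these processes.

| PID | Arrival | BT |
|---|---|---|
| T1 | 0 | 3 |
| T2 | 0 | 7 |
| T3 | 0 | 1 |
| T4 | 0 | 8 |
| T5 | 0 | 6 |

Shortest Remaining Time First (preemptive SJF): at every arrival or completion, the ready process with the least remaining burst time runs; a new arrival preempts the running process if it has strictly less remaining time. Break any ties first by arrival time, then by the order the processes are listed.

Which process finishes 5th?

Timeline: | T3 0-1 | T1 1-4 | T5 4-10 | T2 10-17 | T4 17-25 |
Completion: T1=4  T2=17  T3=1  T4=25  T5=10
Finish order: T3 → T1 → T5 → T2 → T4

T4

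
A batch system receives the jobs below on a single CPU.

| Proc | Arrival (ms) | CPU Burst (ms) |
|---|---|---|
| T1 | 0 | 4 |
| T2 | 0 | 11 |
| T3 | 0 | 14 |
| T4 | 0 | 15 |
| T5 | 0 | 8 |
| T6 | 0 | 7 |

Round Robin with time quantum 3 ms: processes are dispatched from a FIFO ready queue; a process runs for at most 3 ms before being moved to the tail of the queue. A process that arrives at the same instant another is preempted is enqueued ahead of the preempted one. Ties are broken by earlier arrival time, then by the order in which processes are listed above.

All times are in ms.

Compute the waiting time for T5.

37

Timeline: | T1 0-3 | T2 3-6 | T3 6-9 | T4 9-12 | T5 12-15 | T6 15-18 | T1 18-19 | T2 19-22 | T3 22-25 | T4 25-28 | T5 28-31 | T6 31-34 | T2 34-37 | T3 37-40 | T4 40-43 | T5 43-45 | T6 45-46 | T2 46-48 | T3 48-51 | T4 51-54 | T3 54-56 | T4 56-59 |
Completion: T1=19  T2=48  T3=56  T4=59  T5=45  T6=46
Waiting(T5) = turnaround − burst = 45 − 8 = 37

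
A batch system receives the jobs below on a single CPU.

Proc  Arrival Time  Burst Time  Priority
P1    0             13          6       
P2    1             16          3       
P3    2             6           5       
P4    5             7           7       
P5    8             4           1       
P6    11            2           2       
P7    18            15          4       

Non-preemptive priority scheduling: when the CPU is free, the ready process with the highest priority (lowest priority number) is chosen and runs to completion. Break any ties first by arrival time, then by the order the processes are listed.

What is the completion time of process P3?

Schedule: | P1 0-13 | P5 13-17 | P6 17-19 | P2 19-35 | P7 35-50 | P3 50-56 | P4 56-63 |
Completion: P1=13  P2=35  P3=56  P4=63  P5=17  P6=19  P7=50

56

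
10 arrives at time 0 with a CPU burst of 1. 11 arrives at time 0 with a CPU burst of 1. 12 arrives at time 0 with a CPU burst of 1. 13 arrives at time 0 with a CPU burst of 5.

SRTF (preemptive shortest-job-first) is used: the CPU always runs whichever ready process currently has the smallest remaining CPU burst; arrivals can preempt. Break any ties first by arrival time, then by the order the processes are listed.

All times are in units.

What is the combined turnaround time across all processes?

Schedule: | 10 0-1 | 11 1-2 | 12 2-3 | 13 3-8 |
Completion: 10=1  11=2  12=3  13=8
Turnaround = completion − arrival: 10=1, 11=2, 12=3, 13=8
Total turnaround = 1 + 2 + 3 + 8 = 14

14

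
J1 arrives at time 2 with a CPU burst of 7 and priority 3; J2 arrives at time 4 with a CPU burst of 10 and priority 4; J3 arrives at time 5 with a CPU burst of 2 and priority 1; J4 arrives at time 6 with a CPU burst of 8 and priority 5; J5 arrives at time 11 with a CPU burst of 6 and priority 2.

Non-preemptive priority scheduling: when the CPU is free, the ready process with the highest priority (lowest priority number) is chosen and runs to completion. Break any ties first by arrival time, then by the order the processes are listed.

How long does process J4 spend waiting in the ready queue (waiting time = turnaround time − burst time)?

21

Timeline: | idle 0-2 | J1 2-9 | J3 9-11 | J5 11-17 | J2 17-27 | J4 27-35 |
Completion: J1=9  J2=27  J3=11  J4=35  J5=17
Turnaround (C−A): J1=7  J2=23  J3=6  J4=29  J5=6
Waiting(J4) = turnaround − burst = 29 − 8 = 21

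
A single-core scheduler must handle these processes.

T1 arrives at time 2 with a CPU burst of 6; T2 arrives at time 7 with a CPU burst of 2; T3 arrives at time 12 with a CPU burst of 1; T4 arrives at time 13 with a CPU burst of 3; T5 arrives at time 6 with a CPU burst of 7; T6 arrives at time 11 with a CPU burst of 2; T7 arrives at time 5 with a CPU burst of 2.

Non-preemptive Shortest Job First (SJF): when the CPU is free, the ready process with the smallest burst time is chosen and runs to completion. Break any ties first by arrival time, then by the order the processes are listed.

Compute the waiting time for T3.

0

Schedule: | idle 0-2 | T1 2-8 | T7 8-10 | T2 10-12 | T3 12-13 | T6 13-15 | T4 15-18 | T5 18-25 |
Completion: T1=8  T2=12  T3=13  T4=18  T5=25  T6=15  T7=10
Turnaround (C−A): T1=6  T2=5  T3=1  T4=5  T5=19  T6=4  T7=5
Waiting(T3) = turnaround − burst = 1 − 1 = 0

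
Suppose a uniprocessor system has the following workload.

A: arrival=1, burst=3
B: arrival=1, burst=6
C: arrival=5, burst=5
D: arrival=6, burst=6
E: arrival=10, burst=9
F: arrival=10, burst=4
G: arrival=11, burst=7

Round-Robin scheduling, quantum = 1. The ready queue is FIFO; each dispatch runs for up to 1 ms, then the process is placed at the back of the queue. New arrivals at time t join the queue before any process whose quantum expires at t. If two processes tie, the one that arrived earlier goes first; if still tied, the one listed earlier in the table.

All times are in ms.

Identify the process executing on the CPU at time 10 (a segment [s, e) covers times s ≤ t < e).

B

Gantt: | idle 0-1 | A 1-2 | B 2-3 | A 3-4 | B 4-5 | A 5-6 | C 6-7 | B 7-8 | D 8-9 | C 9-10 | B 10-11 | D 11-12 | E 12-13 | F 13-14 | C 14-15 | G 15-16 | B 16-17 | D 17-18 | E 18-19 | F 19-20 | C 20-21 | G 21-22 | B 22-23 | D 23-24 | E 24-25 | F 25-26 | C 26-27 | G 27-28 | D 28-29 | E 29-30 | F 30-31 | G 31-32 | D 32-33 | E 33-34 | G 34-35 | E 35-36 | G 36-37 | E 37-38 | G 38-39 | E 39-41 |
Completion: A=6  B=23  C=27  D=33  E=41  F=31  G=39
Turnaround (C−A): A=5  B=22  C=22  D=27  E=31  F=21  G=28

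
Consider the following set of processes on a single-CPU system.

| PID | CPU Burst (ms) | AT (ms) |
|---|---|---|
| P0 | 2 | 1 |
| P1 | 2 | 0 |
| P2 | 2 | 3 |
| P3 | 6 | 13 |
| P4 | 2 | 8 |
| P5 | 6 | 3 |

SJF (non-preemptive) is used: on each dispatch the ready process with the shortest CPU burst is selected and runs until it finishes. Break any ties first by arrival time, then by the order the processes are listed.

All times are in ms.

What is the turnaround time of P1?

2

Timeline: | P1 0-2 | P0 2-4 | P2 4-6 | P5 6-12 | P4 12-14 | P3 14-20 |
Completion: P0=4  P1=2  P2=6  P3=20  P4=14  P5=12
Turnaround (C−A): P0=3  P1=2  P2=3  P3=7  P4=6  P5=9
Turnaround(P1) = completion − arrival = 2 − 0 = 2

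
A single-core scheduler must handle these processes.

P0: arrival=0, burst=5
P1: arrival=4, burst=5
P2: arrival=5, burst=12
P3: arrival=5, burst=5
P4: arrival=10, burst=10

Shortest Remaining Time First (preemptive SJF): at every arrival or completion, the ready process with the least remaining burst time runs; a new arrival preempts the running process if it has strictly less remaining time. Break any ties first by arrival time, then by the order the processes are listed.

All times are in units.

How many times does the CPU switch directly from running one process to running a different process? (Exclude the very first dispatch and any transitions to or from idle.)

Timeline: | P0 0-5 | P1 5-10 | P3 10-15 | P4 15-25 | P2 25-37 |
Completion: P0=5  P1=10  P2=37  P3=15  P4=25
Turnaround (C−A): P0=5  P1=6  P2=32  P3=10  P4=15

4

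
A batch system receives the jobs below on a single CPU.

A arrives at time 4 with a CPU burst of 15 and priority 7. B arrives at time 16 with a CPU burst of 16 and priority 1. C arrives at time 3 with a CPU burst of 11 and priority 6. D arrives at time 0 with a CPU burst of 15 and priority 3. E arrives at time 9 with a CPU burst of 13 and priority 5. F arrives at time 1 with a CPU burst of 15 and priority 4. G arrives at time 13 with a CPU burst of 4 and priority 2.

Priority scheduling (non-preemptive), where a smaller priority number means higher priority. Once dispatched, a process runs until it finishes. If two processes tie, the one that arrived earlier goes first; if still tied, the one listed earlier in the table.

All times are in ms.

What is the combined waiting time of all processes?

210

Schedule: | D 0-15 | G 15-19 | B 19-35 | F 35-50 | E 50-63 | C 63-74 | A 74-89 |
Completion: A=89  B=35  C=74  D=15  E=63  F=50  G=19
Turnaround (C−A): A=85  B=19  C=71  D=15  E=54  F=49  G=6
Waiting = turnaround − burst: A=70, B=3, C=60, D=0, E=41, F=34, G=2
Total waiting = 70 + 3 + 60 + 0 + 41 + 34 + 2 = 210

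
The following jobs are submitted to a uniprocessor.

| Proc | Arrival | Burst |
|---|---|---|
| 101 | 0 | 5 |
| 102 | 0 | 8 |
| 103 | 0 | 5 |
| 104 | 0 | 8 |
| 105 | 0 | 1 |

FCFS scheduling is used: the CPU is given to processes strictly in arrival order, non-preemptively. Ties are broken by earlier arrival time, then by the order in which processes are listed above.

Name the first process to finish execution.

101

Gantt: | 101 0-5 | 102 5-13 | 103 13-18 | 104 18-26 | 105 26-27 |
Completion: 101=5  102=13  103=18  104=26  105=27
Turnaround (C−A): 101=5  102=13  103=18  104=26  105=27
Finish order: 101 → 102 → 103 → 104 → 105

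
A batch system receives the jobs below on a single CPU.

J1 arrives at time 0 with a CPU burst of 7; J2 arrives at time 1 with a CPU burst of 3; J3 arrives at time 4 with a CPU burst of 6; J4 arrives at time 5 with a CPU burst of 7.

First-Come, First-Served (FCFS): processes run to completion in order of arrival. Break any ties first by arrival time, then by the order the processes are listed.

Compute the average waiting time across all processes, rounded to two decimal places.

Gantt: | J1 0-7 | J2 7-10 | J3 10-16 | J4 16-23 |
Completion: J1=7  J2=10  J3=16  J4=23
Turnaround (C−A): J1=7  J2=9  J3=12  J4=18
Waiting times: J1=0, J2=6, J3=6, J4=11
Average waiting = (0+6+6+11) / 4 = 23/4 = 5.75

5.75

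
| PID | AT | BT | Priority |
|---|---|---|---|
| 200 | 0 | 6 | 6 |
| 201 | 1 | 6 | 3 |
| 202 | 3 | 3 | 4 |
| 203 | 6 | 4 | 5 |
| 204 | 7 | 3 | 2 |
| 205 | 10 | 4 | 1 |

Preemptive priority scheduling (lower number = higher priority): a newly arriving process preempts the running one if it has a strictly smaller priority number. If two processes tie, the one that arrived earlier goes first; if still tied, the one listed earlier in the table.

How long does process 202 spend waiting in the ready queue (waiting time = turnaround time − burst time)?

11

Timeline: | 200 0-1 | 201 1-7 | 204 7-10 | 205 10-14 | 202 14-17 | 203 17-21 | 200 21-26 |
Completion: 200=26  201=7  202=17  203=21  204=10  205=14
Waiting(202) = turnaround − burst = 14 − 3 = 11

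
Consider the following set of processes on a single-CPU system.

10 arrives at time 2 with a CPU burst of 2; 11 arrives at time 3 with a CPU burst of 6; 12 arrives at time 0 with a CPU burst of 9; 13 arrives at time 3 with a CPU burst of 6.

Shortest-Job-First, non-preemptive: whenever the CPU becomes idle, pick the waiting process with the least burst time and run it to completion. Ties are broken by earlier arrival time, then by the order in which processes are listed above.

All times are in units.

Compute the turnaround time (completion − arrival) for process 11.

14

Timeline: | 12 0-9 | 10 9-11 | 11 11-17 | 13 17-23 |
Completion: 10=11  11=17  12=9  13=23
Turnaround(11) = completion − arrival = 17 − 3 = 14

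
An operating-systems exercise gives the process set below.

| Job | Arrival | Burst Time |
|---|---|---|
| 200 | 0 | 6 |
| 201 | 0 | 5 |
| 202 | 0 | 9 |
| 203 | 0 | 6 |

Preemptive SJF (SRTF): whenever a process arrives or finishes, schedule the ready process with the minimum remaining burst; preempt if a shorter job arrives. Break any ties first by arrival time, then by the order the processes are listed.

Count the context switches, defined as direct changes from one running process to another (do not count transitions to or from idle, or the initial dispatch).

Timeline: | 201 0-5 | 200 5-11 | 203 11-17 | 202 17-26 |
Completion: 200=11  201=5  202=26  203=17

3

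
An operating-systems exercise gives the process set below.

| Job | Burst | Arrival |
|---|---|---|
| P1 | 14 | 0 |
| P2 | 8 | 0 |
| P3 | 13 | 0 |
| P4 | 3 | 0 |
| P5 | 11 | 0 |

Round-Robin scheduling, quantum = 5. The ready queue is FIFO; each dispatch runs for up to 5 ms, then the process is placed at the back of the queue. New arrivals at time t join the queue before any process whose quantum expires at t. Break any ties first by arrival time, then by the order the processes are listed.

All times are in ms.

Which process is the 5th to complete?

P5

Schedule: | P1 0-5 | P2 5-10 | P3 10-15 | P4 15-18 | P5 18-23 | P1 23-28 | P2 28-31 | P3 31-36 | P5 36-41 | P1 41-45 | P3 45-48 | P5 48-49 |
Completion: P1=45  P2=31  P3=48  P4=18  P5=49
Turnaround (C−A): P1=45  P2=31  P3=48  P4=18  P5=49
Finish order: P4 → P2 → P1 → P3 → P5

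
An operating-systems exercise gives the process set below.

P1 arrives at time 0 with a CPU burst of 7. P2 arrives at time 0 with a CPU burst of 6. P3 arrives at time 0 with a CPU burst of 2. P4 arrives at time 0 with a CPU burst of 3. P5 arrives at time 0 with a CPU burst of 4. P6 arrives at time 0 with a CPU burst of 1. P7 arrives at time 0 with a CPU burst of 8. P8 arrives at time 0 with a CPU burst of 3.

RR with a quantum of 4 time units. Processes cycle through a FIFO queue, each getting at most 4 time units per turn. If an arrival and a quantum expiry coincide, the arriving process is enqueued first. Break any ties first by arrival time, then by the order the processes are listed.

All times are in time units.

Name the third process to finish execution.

P5

Timeline: | P1 0-4 | P2 4-8 | P3 8-10 | P4 10-13 | P5 13-17 | P6 17-18 | P7 18-22 | P8 22-25 | P1 25-28 | P2 28-30 | P7 30-34 |
Completion: P1=28  P2=30  P3=10  P4=13  P5=17  P6=18  P7=34  P8=25
Finish order: P3 → P4 → P5 → P6 → P8 → P1 → P2 → P7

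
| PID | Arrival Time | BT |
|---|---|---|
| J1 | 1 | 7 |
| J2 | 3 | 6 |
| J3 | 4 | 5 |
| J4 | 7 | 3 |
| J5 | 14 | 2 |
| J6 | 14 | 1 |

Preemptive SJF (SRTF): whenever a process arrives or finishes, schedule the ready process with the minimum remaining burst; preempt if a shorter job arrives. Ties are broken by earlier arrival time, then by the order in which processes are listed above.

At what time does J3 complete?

17

Schedule: | idle 0-1 | J1 1-8 | J4 8-11 | J3 11-14 | J6 14-15 | J3 15-17 | J5 17-19 | J2 19-25 |
Completion: J1=8  J2=25  J3=17  J4=11  J5=19  J6=15
Turnaround (C−A): J1=7  J2=22  J3=13  J4=4  J5=5  J6=1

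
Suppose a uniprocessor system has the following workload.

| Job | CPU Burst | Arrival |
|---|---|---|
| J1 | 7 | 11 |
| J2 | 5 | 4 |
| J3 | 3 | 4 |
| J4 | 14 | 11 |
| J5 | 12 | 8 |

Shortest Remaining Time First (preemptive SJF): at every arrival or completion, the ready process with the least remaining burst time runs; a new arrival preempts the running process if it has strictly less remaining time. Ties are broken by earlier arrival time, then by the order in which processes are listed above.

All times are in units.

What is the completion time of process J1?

Timeline: | idle 0-4 | J3 4-7 | J2 7-12 | J1 12-19 | J5 19-31 | J4 31-45 |
Completion: J1=19  J2=12  J3=7  J4=45  J5=31
Turnaround (C−A): J1=8  J2=8  J3=3  J4=34  J5=23

19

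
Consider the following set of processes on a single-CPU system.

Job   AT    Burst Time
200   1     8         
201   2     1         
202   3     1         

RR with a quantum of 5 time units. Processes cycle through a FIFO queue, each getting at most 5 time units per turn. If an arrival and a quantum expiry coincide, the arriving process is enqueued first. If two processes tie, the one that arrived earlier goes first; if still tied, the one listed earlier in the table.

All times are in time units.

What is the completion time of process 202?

Gantt: | idle 0-1 | 200 1-6 | 201 6-7 | 202 7-8 | 200 8-11 |
Completion: 200=11  201=7  202=8

8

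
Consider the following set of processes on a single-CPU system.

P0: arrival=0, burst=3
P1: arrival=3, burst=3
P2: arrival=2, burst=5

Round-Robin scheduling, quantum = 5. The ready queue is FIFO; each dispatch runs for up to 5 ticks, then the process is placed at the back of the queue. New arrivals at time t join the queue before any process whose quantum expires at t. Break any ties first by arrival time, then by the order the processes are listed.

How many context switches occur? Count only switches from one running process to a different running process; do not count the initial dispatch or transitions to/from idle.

2

Timeline: | P0 0-3 | P2 3-8 | P1 8-11 |
Completion: P0=3  P1=11  P2=8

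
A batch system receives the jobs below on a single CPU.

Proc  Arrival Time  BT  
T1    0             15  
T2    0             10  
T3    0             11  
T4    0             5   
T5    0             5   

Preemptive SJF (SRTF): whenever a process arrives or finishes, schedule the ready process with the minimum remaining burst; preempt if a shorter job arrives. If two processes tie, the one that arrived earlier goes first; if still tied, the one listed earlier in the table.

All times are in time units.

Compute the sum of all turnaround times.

Schedule: | T4 0-5 | T5 5-10 | T2 10-20 | T3 20-31 | T1 31-46 |
Completion: T1=46  T2=20  T3=31  T4=5  T5=10
Turnaround (C−A): T1=46  T2=20  T3=31  T4=5  T5=10
Turnaround = completion − arrival: T1=46, T2=20, T3=31, T4=5, T5=10
Total turnaround = 46 + 20 + 31 + 5 + 10 = 112

112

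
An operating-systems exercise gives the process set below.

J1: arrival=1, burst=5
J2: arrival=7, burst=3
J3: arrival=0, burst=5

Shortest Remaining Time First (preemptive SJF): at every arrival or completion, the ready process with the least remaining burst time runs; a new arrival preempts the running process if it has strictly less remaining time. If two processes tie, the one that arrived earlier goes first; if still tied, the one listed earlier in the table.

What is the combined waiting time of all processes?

Gantt: | J3 0-5 | J1 5-10 | J2 10-13 |
Completion: J1=10  J2=13  J3=5
Turnaround (C−A): J1=9  J2=6  J3=5
Waiting = turnaround − burst: J1=4, J2=3, J3=0
Total waiting = 4 + 3 + 0 = 7

7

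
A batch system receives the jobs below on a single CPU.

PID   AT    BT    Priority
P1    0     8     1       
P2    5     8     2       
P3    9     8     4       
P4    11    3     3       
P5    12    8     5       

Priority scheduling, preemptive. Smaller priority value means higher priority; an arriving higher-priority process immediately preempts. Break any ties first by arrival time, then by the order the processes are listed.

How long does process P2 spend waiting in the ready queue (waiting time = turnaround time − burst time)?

3

Timeline: | P1 0-8 | P2 8-16 | P4 16-19 | P3 19-27 | P5 27-35 |
Completion: P1=8  P2=16  P3=27  P4=19  P5=35
Waiting(P2) = turnaround − burst = 11 − 8 = 3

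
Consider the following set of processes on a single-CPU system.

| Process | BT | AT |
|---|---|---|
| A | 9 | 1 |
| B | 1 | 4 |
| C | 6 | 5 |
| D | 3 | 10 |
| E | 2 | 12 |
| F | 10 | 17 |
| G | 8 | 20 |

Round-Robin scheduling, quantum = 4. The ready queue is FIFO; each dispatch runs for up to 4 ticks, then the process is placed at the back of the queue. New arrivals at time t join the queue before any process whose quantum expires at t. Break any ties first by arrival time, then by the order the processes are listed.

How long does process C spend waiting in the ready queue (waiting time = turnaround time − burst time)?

Gantt: | idle 0-1 | A 1-5 | B 5-6 | C 6-10 | A 10-14 | D 14-17 | C 17-19 | E 19-21 | A 21-22 | F 22-26 | G 26-30 | F 30-34 | G 34-38 | F 38-40 |
Completion: A=22  B=6  C=19  D=17  E=21  F=40  G=38
Turnaround (C−A): A=21  B=2  C=14  D=7  E=9  F=23  G=18
Waiting(C) = turnaround − burst = 14 − 6 = 8

8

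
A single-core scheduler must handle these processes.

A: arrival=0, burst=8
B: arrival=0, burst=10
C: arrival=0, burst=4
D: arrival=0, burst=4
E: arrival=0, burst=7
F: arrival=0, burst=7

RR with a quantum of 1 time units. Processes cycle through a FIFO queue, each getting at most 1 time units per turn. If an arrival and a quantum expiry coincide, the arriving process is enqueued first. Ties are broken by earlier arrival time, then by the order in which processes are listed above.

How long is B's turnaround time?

40

Timeline: | A 0-1 | B 1-2 | C 2-3 | D 3-4 | E 4-5 | F 5-6 | A 6-7 | B 7-8 | C 8-9 | D 9-10 | E 10-11 | F 11-12 | A 12-13 | B 13-14 | C 14-15 | D 15-16 | E 16-17 | F 17-18 | A 18-19 | B 19-20 | C 20-21 | D 21-22 | E 22-23 | F 23-24 | A 24-25 | B 25-26 | E 26-27 | F 27-28 | A 28-29 | B 29-30 | E 30-31 | F 31-32 | A 32-33 | B 33-34 | E 34-35 | F 35-36 | A 36-37 | B 37-40 |
Completion: A=37  B=40  C=21  D=22  E=35  F=36
Turnaround (C−A): A=37  B=40  C=21  D=22  E=35  F=36
Turnaround(B) = completion − arrival = 40 − 0 = 40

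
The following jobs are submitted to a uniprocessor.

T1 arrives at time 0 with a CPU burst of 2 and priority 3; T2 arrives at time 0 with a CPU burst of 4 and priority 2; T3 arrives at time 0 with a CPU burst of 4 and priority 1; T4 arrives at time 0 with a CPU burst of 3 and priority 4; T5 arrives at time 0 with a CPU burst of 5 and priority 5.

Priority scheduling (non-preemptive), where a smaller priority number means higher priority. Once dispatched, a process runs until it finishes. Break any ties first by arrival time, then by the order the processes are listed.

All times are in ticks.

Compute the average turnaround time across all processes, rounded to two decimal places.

Gantt: | T3 0-4 | T2 4-8 | T1 8-10 | T4 10-13 | T5 13-18 |
Completion: T1=10  T2=8  T3=4  T4=13  T5=18
Turnaround (C−A): T1=10  T2=8  T3=4  T4=13  T5=18
Turnaround times: T1=10, T2=8, T3=4, T4=13, T5=18
Average turnaround = (10+8+4+13+18) / 5 = 53/5 = 10.60

10.60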